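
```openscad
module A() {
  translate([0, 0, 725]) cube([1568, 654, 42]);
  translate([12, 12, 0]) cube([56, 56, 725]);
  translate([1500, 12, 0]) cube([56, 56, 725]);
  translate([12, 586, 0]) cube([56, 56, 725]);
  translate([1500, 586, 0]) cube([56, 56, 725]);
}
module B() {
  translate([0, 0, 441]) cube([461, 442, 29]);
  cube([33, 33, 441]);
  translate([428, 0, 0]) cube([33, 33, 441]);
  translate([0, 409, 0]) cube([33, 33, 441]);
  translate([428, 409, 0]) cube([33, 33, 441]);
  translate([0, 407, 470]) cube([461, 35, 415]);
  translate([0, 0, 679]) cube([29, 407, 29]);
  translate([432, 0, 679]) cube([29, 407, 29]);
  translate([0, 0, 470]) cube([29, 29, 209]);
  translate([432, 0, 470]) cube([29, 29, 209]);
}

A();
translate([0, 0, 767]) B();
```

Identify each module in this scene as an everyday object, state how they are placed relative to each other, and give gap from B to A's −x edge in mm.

The chair's min-x is at 0; the table's min-x is 0; gap = 0 mm.

A is a table. B is a chair. The chair is on top of the table. The gap from the chair to the table's −x edge is 0 mm.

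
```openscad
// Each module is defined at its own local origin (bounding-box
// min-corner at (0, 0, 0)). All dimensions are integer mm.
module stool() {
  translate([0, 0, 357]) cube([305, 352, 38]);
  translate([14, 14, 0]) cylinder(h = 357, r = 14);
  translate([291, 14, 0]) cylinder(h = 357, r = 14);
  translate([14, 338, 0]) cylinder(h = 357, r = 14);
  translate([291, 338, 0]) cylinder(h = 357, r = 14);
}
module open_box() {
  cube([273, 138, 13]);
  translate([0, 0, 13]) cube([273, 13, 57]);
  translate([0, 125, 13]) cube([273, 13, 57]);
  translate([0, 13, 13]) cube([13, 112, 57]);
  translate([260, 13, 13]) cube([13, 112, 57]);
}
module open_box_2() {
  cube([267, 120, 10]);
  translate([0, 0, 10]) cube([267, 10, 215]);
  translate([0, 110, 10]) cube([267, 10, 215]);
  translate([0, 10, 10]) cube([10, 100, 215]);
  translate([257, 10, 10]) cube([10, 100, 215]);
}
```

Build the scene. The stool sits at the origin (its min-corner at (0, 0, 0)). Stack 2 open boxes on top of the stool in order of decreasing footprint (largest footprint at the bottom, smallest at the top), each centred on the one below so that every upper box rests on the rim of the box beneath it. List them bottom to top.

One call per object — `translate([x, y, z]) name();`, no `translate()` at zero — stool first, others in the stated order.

stool();
translate([16, 107, 395]) open_box();
translate([19, 116, 465]) open_box_2();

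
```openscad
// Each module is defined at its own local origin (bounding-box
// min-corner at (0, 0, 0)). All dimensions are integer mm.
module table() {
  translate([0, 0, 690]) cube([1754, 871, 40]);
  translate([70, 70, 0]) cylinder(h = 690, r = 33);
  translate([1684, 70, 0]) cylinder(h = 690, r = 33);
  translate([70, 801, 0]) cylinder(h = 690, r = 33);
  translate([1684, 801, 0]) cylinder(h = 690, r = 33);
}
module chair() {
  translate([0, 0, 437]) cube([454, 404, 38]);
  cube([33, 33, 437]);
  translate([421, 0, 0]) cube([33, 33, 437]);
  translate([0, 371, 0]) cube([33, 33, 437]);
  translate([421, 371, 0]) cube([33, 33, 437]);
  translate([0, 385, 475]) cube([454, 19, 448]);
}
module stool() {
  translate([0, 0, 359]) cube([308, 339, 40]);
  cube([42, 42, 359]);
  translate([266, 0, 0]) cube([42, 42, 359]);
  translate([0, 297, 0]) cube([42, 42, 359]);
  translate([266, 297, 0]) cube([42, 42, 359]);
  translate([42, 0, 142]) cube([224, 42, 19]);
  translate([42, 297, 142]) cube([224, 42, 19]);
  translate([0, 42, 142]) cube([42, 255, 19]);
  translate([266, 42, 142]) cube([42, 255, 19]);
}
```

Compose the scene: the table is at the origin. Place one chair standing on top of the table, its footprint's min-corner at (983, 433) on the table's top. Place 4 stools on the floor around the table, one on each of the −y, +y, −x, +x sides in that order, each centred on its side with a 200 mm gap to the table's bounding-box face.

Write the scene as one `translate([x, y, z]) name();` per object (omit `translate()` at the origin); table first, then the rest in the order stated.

table();
translate([983, 433, 730]) chair();
translate([723, -539, 0]) stool();
translate([723, 1071, 0]) stool();
translate([-508, 266, 0]) stool();
translate([1954, 266, 0]) stool();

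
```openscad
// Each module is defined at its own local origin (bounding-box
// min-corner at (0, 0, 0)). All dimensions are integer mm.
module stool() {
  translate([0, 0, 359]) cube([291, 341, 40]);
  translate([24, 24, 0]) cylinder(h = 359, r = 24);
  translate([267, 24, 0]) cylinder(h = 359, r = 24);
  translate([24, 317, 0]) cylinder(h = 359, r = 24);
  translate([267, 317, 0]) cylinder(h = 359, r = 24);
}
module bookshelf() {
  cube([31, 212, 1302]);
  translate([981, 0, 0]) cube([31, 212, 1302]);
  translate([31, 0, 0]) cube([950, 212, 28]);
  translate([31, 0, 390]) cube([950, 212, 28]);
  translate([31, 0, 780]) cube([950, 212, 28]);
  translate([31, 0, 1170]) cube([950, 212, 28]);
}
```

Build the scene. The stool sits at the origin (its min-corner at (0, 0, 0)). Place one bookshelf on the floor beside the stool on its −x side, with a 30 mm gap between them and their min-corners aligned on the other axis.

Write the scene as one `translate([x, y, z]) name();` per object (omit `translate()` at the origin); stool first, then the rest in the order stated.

stool();
translate([-1042, 0, 0]) bookshelf();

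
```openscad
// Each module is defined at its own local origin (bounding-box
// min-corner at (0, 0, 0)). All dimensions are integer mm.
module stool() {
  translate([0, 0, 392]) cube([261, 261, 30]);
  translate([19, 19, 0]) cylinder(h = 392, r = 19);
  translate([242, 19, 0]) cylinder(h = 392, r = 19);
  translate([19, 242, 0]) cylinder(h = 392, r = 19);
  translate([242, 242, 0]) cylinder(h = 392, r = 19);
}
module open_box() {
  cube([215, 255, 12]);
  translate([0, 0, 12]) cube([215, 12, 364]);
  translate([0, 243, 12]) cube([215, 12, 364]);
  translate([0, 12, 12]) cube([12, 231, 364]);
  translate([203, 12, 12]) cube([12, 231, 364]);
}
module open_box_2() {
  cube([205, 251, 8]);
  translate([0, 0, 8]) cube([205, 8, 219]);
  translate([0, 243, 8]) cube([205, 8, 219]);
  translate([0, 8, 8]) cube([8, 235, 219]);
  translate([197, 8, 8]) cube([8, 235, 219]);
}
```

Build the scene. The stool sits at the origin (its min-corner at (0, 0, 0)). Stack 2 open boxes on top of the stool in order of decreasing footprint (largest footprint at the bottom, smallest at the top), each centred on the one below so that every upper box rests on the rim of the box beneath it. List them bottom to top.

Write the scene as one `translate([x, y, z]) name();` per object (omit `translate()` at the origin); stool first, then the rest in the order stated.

stool();
translate([23, 3, 422]) open_box();
translate([28, 5, 798]) open_box_2();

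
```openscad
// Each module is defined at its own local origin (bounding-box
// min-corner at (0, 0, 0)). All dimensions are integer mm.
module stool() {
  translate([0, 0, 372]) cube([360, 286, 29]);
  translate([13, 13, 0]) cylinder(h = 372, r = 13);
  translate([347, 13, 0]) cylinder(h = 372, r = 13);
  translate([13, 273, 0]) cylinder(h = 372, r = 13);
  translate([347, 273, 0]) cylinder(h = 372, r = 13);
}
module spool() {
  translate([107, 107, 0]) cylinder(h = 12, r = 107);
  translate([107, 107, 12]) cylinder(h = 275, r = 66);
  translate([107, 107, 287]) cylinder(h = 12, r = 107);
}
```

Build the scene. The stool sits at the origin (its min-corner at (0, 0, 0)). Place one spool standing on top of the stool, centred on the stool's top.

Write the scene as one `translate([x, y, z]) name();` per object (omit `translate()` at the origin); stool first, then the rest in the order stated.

stool();
translate([73, 36, 401]) spool();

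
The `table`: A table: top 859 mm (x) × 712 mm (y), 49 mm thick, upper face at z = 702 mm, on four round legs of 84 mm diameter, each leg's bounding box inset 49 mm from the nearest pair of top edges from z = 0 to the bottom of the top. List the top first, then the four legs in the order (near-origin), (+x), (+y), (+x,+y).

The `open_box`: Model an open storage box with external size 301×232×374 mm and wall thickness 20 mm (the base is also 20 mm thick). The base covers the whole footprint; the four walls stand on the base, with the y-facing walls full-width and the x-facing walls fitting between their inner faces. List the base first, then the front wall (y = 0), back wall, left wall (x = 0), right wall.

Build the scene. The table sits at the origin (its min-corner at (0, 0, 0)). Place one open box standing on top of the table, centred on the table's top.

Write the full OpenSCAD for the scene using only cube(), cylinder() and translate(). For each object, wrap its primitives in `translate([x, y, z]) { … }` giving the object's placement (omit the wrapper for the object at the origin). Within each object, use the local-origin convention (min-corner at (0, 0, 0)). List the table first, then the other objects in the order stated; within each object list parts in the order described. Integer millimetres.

translate([0, 0, 653]) cube([859, 712, 49]);
translate([91, 91, 0]) cylinder(h = 653, r = 42);
translate([768, 91, 0]) cylinder(h = 653, r = 42);
translate([91, 621, 0]) cylinder(h = 653, r = 42);
translate([768, 621, 0]) cylinder(h = 653, r = 42);
translate([279, 240, 702]) {
  cube([301, 232, 20]);
  translate([0, 0, 20]) cube([301, 20, 354]);
  translate([0, 212, 20]) cube([301, 20, 354]);
  translate([0, 20, 20]) cube([20, 192, 354]);
  translate([281, 20, 20]) cube([20, 192, 354]);
}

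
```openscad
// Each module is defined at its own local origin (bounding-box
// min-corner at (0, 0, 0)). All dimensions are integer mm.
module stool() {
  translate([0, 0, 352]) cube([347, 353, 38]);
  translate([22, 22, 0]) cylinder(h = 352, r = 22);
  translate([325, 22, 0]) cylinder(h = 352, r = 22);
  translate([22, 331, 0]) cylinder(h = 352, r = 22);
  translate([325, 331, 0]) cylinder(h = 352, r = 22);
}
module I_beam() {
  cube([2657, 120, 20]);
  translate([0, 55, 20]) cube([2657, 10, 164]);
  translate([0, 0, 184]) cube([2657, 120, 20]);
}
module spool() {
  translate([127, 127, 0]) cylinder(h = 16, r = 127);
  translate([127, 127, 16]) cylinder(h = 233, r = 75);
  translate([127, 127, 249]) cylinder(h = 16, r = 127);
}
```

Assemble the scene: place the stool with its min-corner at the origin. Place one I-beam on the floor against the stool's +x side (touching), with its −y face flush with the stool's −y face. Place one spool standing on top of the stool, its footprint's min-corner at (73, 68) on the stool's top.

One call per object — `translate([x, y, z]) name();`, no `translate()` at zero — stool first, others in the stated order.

stool();
translate([347, 0, 0]) I_beam();
translate([73, 68, 390]) spool();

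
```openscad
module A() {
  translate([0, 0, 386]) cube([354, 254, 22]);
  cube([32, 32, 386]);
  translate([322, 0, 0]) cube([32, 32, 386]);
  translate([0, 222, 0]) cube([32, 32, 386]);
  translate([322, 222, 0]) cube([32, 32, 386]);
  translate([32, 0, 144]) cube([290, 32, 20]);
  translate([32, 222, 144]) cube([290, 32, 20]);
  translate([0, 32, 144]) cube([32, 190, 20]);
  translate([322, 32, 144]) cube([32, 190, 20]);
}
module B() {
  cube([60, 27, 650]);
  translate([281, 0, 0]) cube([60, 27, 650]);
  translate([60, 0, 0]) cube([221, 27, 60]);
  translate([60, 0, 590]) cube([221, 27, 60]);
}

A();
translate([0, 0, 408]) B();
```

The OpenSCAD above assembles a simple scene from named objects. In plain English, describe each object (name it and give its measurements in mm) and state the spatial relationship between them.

A is a simple wooden stool: a rectangular seat 354 mm (x) by 254 mm (y), 22 mm thick, top face at z = 408 mm, on four square legs, each 32×32 mm in cross-section. The legs rest on z = 0, each flush with a corner of the seat. Four stretchers, 32 mm wide and 20 mm tall, connect adjacent legs with their undersides at z = 144 mm, each running between the inner faces of the legs it joins and aligned with the legs' outer faces on the other axis.

B is a picture frame with a 221×530 mm rectangular opening (x by z) and a uniform 60 mm border on every side. Frame depth is 27 mm along y. It is built from two vertical stiles running the full outside height and two horizontal rails spanning the gap between the stiles.

The picture frame is on top of the stool.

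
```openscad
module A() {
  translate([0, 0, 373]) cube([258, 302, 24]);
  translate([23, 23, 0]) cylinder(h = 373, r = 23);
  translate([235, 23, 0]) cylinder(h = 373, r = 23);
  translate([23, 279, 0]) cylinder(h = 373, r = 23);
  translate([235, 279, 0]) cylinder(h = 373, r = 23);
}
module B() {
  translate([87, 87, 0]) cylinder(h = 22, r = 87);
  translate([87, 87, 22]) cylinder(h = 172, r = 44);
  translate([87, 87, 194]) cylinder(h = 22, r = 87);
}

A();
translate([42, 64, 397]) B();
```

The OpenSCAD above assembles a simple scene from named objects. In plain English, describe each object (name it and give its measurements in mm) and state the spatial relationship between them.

A is a four-legged stool. The seat is 258×302 mm, 24 mm thick, top at z = 397 mm. It stands on four round legs, each 46 mm in diameter, from z = 0 to the seat underside, each leg's axis is inset half a diameter from the nearest pair of seat edges (so the leg's bounding box is flush with the corner).

B is a spool: two coaxial disc flanges of radius 87 mm and thickness 22 mm, joined by a core cylinder of radius 44 mm and height 172 mm. The lower flange rests on z = 0 and the three cylinders share a vertical axis.

The spool is on top of the stool, centred.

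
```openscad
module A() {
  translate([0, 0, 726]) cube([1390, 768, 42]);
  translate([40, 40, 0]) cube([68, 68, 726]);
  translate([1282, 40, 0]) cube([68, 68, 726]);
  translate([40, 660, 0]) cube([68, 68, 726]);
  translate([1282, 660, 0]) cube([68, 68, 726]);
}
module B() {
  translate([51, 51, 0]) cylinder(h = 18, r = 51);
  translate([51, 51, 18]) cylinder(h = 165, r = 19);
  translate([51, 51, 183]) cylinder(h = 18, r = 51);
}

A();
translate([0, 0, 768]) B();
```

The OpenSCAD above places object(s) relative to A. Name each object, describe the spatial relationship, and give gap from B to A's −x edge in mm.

A is a table. B is a spool. The spool is on top of the table. The gap from the spool to the table's −x edge is 0 mm.

The spool's min-x is at 0; the table's min-x is 0; gap = 0 mm.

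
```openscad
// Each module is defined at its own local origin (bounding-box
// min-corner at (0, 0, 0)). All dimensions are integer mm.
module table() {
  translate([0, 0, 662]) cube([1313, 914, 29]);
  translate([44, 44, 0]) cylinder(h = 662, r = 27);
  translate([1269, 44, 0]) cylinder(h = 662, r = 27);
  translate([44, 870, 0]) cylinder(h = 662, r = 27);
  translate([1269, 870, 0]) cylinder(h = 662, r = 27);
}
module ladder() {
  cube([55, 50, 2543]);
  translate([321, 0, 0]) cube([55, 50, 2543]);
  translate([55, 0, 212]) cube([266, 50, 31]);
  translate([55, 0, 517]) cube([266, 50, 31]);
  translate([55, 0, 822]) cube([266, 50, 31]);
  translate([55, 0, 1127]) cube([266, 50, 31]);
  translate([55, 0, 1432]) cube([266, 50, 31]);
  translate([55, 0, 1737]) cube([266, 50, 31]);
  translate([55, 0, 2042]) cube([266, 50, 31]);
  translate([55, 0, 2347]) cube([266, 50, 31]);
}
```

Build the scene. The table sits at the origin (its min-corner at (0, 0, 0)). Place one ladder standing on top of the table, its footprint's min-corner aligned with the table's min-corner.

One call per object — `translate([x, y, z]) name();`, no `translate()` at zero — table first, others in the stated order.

table();
translate([0, 0, 691]) ladder();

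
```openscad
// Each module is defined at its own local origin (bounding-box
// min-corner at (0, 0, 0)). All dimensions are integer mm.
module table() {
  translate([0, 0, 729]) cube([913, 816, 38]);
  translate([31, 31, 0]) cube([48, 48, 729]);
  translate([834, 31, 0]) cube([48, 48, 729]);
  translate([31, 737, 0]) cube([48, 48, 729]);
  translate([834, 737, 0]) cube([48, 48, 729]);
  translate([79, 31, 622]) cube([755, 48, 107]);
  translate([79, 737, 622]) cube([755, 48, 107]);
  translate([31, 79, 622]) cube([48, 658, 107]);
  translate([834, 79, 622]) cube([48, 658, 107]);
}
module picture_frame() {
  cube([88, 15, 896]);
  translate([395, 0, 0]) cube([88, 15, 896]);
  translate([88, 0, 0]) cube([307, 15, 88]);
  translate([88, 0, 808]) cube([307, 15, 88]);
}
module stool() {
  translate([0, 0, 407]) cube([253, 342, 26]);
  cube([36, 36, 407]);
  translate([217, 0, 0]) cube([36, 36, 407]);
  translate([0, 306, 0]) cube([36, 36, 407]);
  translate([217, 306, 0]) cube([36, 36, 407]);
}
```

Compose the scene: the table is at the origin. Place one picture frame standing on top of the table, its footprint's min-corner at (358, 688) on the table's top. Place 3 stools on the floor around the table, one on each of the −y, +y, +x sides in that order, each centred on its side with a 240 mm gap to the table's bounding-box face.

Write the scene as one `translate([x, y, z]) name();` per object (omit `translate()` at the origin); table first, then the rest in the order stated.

table();
translate([358, 688, 767]) picture_frame();
translate([330, -582, 0]) stool();
translate([330, 1056, 0]) stool();
translate([1153, 237, 0]) stool();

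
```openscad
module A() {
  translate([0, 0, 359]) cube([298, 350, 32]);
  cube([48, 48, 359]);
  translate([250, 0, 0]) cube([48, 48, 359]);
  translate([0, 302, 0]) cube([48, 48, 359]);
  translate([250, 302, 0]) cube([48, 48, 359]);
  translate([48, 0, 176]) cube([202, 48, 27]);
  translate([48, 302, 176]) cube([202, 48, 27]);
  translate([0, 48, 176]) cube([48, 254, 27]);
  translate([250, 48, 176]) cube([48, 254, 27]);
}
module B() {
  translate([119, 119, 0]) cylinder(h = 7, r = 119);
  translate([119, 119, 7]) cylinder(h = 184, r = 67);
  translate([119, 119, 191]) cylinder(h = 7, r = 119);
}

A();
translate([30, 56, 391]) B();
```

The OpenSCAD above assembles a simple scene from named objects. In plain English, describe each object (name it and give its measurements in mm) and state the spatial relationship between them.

A is a simple wooden stool: a rectangular seat 298 mm (x) by 350 mm (y), 32 mm thick, top face at z = 391 mm, on four square legs, each 48×48 mm in cross-section. The legs rest on z = 0, each flush with a corner of the seat. Four stretchers, 48 mm wide and 27 mm tall, connect adjacent legs with their undersides at z = 176 mm, each running between the inner faces of the legs it joins and aligned with the legs' outer faces on the other axis.

B is a spool: two coaxial disc flanges of radius 119 mm and thickness 7 mm, joined by a core cylinder of radius 67 mm and height 184 mm. The lower flange rests on z = 0 and the three cylinders share a vertical axis.

The spool is on top of the stool, centred.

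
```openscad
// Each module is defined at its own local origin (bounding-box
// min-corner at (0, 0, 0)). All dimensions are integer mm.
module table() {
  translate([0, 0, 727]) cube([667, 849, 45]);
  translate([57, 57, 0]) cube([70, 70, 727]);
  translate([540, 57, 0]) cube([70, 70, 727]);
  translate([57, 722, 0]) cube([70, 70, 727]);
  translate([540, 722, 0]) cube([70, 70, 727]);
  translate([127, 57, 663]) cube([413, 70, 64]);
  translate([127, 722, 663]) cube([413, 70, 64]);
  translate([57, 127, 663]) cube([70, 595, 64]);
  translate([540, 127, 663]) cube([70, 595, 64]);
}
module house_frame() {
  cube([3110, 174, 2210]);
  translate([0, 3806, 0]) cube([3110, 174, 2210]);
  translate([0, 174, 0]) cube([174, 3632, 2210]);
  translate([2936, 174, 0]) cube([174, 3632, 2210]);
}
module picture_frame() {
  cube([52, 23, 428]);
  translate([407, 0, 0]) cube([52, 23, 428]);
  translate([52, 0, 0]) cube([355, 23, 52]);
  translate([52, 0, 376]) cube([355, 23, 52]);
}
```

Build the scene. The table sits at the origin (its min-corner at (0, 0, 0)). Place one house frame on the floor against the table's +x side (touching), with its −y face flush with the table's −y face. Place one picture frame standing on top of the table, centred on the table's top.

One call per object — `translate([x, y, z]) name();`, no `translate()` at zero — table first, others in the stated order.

table();
translate([667, 0, 0]) house_frame();
translate([104, 413, 772]) picture_frame();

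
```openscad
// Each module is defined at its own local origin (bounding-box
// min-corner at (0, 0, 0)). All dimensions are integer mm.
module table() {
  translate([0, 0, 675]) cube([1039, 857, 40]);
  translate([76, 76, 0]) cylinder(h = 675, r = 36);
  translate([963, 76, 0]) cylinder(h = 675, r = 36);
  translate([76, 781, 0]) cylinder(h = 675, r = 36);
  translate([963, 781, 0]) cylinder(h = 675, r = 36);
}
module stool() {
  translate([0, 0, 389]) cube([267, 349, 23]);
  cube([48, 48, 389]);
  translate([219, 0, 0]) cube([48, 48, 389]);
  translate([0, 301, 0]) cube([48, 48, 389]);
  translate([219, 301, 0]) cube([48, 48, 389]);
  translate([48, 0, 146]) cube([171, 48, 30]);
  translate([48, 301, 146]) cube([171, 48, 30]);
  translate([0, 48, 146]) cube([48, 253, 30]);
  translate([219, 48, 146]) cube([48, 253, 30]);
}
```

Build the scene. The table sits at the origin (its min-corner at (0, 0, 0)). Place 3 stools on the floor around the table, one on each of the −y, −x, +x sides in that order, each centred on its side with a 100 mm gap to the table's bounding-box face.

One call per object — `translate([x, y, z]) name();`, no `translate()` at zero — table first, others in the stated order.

table();
translate([386, -449, 0]) stool();
translate([-367, 254, 0]) stool();
translate([1139, 254, 0]) stool();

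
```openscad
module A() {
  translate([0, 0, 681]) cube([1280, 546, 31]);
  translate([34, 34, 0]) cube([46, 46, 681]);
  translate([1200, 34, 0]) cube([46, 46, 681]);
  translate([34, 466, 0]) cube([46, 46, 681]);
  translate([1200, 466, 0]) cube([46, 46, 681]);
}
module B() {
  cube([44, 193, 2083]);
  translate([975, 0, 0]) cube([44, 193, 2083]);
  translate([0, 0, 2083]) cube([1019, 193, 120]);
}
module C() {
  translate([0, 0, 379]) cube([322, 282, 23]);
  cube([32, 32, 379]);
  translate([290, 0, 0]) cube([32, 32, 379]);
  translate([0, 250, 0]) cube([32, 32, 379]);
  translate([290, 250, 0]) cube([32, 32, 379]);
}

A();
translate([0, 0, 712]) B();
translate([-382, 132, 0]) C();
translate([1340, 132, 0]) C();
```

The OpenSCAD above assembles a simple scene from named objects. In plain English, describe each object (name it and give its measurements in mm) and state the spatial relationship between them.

A is a table: top 1280 mm (x) × 546 mm (y), 31 mm thick, upper face at z = 712 mm, on four 46×46 mm square legs, each inset 34 mm from the nearest pair of top edges, running from z = 0 to the bottom of the top.

B is a door frame. The clear opening is 931 mm wide and 2083 mm high. Two 44 mm wide jambs, 193 mm deep, stand either side of the opening from the floor to the top of the opening. A 120 mm thick head sits across the top of both jambs, spanning the full outside width of the frame.

C is a four-legged stool. The seat is 322×282 mm, 23 mm thick, top at z = 402 mm. It stands on four square legs, each 32×32 mm in cross-section, from z = 0 to the seat underside, each flush with a corner of the seat.

The door frame is on top of the table. Two stools sit around the table at the −x, +x sides.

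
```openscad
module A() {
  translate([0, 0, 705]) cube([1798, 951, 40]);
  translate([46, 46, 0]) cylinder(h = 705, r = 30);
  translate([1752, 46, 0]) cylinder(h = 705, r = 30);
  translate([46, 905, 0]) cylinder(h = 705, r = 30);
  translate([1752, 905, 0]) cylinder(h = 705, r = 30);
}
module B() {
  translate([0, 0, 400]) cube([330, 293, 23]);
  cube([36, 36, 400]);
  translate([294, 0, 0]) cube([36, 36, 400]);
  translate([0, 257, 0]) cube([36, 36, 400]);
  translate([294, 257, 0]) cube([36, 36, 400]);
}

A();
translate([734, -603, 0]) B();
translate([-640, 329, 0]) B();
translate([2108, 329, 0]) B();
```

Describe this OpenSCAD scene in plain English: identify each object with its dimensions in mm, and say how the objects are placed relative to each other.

A is a table with a 1798×951 mm rectangular top, 40 mm thick, top surface at z = 745 mm, supported by four round legs of 60 mm diameter, each leg's bounding box inset 16 mm from the nearest pair of top edges, running from the floor.

B is a four-legged stool. The seat is a 330×293×23 mm slab whose top surface is at z = 423 mm; four square legs, each 36×36 mm in cross-section, run from the floor (z = 0) to the underside of the seat, each flush with a corner of the seat.

Three stools sit around the table at the −y, −x, +x sides.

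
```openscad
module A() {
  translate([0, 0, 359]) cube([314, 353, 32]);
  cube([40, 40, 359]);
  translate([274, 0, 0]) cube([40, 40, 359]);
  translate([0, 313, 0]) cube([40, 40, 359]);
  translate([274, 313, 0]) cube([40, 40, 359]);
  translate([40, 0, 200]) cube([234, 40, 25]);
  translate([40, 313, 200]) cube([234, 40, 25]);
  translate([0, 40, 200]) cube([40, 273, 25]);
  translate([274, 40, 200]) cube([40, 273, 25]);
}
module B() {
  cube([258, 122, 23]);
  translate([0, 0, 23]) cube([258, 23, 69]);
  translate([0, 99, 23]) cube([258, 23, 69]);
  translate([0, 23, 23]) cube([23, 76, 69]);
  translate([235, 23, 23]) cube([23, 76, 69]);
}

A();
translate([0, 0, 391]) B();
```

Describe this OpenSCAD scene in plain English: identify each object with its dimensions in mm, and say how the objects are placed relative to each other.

A is a four-legged stool. The seat is a 314×353×32 mm slab whose top surface is at z = 391 mm; four square legs, each 40×40 mm in cross-section, run from the floor (z = 0) to the underside of the seat, each flush with a corner of the seat. Four stretchers, 40 mm wide and 25 mm tall, connect adjacent legs with their undersides at z = 200 mm, each running between the inner faces of the legs it joins and aligned with the legs' outer faces on the other axis.

B is an open-topped rectangular box: outside dimensions 258×122×92 mm, with a uniform wall and base thickness of 23 mm. The base is a full 258×122 slab on the floor; four walls sit on top of the base. The front and back walls (the −y and +y sides) span the full width; the two side walls fit between them.

The open box is on top of the stool.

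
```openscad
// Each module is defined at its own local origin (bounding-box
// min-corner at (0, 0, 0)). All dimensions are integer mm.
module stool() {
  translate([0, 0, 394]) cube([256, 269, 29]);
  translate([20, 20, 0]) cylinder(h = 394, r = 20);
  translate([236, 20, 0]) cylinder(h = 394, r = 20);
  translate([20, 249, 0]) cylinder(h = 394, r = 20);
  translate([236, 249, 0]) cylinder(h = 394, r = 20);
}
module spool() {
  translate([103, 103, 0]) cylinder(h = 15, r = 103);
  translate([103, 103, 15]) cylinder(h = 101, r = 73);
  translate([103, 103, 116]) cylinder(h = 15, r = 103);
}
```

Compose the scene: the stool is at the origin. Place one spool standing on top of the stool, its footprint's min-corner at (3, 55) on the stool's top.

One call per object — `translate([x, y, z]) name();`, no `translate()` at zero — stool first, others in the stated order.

stool();
translate([3, 55, 423]) spool();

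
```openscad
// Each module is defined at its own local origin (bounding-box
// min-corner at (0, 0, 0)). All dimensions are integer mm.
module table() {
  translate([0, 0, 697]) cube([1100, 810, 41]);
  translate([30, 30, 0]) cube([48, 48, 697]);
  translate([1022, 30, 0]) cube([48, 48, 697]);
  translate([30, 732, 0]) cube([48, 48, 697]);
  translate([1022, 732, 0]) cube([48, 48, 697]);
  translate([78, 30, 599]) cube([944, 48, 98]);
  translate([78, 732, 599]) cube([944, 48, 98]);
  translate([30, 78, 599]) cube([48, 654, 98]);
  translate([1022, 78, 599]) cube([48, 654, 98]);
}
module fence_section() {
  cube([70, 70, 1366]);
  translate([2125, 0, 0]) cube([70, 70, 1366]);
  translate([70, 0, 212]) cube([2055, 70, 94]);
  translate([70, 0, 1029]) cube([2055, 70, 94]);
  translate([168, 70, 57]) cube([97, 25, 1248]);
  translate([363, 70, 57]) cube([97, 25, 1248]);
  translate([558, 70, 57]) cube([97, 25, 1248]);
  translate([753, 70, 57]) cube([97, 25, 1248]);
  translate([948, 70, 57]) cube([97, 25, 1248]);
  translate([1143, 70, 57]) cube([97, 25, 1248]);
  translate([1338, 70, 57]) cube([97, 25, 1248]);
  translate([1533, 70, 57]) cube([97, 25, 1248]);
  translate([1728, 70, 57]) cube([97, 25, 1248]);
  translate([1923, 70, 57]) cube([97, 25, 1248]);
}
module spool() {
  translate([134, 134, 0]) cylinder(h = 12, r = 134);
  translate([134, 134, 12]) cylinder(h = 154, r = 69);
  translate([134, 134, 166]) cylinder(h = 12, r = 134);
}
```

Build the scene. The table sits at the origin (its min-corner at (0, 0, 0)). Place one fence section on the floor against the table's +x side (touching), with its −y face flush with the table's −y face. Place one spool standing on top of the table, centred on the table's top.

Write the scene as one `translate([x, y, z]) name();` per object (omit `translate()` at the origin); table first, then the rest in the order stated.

table();
translate([1100, 0, 0]) fence_section();
translate([416, 271, 738]) spool();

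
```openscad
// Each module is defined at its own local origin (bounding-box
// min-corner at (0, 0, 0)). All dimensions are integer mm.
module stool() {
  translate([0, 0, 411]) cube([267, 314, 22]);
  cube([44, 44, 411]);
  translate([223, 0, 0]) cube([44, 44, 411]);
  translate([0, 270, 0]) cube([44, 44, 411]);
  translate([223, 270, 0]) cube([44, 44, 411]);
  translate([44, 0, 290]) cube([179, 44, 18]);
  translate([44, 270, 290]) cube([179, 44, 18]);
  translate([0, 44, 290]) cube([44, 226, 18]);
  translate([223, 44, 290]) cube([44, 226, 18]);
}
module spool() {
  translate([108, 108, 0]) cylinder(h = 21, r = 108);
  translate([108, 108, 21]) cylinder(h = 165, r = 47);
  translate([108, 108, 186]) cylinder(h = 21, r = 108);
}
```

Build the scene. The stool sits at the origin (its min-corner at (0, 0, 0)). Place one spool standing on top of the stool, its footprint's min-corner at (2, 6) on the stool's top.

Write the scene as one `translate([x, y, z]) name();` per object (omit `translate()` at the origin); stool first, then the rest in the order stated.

stool();
translate([2, 6, 433]) spool();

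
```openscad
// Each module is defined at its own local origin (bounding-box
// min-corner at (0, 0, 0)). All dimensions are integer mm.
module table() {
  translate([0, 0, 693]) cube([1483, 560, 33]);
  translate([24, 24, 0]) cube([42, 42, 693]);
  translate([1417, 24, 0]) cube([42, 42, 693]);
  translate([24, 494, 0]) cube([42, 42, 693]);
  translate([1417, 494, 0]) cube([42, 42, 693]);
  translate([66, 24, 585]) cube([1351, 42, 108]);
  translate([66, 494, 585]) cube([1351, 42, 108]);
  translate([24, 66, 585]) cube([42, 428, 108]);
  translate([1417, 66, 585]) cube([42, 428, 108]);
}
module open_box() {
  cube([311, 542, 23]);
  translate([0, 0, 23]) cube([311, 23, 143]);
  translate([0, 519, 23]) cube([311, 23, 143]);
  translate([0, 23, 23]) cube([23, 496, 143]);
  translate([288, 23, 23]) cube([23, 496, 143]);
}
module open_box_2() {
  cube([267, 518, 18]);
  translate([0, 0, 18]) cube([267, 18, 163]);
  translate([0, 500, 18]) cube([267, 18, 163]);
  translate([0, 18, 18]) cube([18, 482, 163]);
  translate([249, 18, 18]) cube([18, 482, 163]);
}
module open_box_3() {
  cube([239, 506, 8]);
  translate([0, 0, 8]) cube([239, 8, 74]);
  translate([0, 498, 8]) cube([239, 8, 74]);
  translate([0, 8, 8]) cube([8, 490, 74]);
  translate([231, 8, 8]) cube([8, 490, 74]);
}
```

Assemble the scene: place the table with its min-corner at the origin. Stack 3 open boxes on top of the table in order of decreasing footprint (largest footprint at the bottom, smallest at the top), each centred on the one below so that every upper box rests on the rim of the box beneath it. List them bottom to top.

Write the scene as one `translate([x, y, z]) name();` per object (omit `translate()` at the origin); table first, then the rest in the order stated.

table();
translate([586, 9, 726]) open_box();
translate([608, 21, 892]) open_box_2();
translate([622, 27, 1073]) open_box_3();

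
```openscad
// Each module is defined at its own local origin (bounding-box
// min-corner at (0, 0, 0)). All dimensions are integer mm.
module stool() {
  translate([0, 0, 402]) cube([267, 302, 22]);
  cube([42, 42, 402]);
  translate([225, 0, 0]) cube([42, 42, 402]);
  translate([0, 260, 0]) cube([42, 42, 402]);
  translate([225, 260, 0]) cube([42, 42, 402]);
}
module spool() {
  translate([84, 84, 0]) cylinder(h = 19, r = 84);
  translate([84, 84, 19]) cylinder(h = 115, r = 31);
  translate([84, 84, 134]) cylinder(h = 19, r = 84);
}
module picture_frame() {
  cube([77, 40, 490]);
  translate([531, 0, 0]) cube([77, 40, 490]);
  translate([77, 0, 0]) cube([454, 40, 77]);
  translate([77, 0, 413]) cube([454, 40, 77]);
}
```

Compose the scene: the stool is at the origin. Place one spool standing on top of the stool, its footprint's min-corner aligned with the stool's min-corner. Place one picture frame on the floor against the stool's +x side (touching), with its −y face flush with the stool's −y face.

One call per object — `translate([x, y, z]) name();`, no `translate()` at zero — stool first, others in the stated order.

stool();
translate([0, 0, 424]) spool();
translate([267, 0, 0]) picture_frame();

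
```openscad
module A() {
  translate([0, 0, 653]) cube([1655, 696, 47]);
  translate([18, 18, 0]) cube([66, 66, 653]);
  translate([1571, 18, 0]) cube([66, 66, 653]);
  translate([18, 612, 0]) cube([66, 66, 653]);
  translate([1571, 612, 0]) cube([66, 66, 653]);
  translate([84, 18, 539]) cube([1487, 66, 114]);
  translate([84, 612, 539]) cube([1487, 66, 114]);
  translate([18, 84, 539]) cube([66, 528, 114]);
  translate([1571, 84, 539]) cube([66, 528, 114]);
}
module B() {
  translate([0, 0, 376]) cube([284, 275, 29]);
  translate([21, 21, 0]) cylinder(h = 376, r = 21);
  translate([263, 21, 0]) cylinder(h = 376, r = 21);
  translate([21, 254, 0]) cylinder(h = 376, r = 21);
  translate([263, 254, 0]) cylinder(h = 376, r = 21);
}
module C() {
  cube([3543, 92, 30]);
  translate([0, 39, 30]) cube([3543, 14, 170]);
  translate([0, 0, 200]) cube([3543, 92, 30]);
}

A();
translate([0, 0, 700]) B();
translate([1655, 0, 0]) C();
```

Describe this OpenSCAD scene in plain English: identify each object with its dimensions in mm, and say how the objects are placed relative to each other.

A is a table with a 1655×696 mm rectangular top, 47 mm thick, top surface at z = 700 mm, supported by four 66×66 mm square legs, each inset 18 mm from the nearest pair of top edges, running from the floor. Four apron rails, 66 mm thick and 114 mm tall, run between adjacent legs with their top edges flush with the underside of the top and their outer faces flush with the legs' outer faces.

B is a simple wooden stool: a rectangular seat 284 mm (x) by 275 mm (y), 29 mm thick, top face at z = 405 mm, on four round legs, each 42 mm in diameter. The legs rest on z = 0, each leg's axis is inset half a diameter from the nearest pair of seat edges (so the leg's bounding box is flush with the corner).

C is an I-beam lying along x, 3543 mm long. Overall section height 230 mm. Two flanges 92 mm wide (y) and 30 mm thick, one on the floor and one at the top; a web 14 mm thick runs between them, centred on the flange width.

The stool is on top of the table. The I-beam is against the table's +x side, with their −y faces flush.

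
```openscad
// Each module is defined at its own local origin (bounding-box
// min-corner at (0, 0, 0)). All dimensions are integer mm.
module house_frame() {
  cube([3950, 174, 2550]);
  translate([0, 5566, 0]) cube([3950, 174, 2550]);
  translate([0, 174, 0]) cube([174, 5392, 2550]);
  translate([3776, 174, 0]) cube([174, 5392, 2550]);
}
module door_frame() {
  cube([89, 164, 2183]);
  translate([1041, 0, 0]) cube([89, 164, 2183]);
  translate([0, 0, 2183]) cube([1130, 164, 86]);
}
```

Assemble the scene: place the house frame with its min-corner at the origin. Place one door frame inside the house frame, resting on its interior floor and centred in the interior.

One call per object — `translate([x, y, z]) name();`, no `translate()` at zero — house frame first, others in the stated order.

house_frame();
translate([1410, 2788, 0]) door_frame();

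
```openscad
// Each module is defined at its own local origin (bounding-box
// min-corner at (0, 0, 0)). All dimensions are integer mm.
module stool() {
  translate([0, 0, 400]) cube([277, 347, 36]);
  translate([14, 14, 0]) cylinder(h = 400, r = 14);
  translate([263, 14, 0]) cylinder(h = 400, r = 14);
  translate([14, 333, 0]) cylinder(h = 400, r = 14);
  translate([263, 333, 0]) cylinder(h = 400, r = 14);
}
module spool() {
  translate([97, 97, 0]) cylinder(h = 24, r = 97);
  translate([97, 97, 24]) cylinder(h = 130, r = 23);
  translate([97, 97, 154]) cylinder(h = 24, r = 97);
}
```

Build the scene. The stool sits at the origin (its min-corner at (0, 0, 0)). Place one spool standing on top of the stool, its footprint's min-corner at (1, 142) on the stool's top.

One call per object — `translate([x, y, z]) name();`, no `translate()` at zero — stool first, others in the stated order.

stool();
translate([1, 142, 436]) spool();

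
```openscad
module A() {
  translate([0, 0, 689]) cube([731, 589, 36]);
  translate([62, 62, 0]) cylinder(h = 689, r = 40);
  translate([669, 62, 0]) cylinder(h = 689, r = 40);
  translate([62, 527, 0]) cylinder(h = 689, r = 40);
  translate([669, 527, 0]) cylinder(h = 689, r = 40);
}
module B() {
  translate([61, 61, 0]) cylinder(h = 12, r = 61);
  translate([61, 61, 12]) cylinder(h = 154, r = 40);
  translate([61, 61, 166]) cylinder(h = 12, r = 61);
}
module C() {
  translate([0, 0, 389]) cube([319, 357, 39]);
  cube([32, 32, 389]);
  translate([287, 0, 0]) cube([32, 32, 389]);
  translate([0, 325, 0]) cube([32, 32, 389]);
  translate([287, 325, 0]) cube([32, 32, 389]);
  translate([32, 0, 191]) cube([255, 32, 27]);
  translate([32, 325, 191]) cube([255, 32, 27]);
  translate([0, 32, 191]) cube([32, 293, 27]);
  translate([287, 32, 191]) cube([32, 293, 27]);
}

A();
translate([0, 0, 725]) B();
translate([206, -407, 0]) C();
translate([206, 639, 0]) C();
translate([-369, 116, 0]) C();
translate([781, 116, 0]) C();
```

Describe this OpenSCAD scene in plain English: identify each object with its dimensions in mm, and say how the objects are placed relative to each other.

A is a table with a 731×589 mm rectangular top, 36 mm thick, top surface at z = 725 mm, supported by four round legs of 80 mm diameter, each leg's bounding box inset 22 mm from the nearest pair of top edges, running from the floor.

B is a spool: two coaxial disc flanges of radius 61 mm and thickness 12 mm, joined by a core cylinder of radius 40 mm and height 154 mm. The lower flange rests on z = 0 and the three cylinders share a vertical axis.

C is a four-legged stool. The seat is 319×357 mm, 39 mm thick, top at z = 428 mm. It stands on four square legs, each 32×32 mm in cross-section, from z = 0 to the seat underside, each flush with a corner of the seat. Four stretchers, 32 mm wide and 27 mm tall, connect adjacent legs with their undersides at z = 191 mm, each running between the inner faces of the legs it joins and aligned with the legs' outer faces on the other axis.

The spool is on top of the table. Four stools sit around the table at the −y, +y, −x, +x sides.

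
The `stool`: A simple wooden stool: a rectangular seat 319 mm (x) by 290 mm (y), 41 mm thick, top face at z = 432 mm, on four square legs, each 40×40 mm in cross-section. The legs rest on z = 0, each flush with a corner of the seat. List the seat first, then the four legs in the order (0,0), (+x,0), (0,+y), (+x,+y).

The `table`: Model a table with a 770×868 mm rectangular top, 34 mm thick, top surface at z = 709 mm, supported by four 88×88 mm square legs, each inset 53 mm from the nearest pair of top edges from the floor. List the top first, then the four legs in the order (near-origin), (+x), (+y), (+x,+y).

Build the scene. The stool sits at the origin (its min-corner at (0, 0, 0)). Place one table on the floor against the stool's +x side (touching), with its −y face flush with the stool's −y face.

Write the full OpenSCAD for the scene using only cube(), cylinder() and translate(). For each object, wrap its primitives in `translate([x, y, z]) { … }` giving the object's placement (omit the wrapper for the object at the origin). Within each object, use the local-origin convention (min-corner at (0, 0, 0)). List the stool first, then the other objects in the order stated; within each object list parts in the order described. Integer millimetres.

translate([0, 0, 391]) cube([319, 290, 41]);
cube([40, 40, 391]);
translate([279, 0, 0]) cube([40, 40, 391]);
translate([0, 250, 0]) cube([40, 40, 391]);
translate([279, 250, 0]) cube([40, 40, 391]);
translate([319, 0, 0]) {
  translate([0, 0, 675]) cube([770, 868, 34]);
  translate([53, 53, 0]) cube([88, 88, 675]);
  translate([629, 53, 0]) cube([88, 88, 675]);
  translate([53, 727, 0]) cube([88, 88, 675]);
  translate([629, 727, 0]) cube([88, 88, 675]);
}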